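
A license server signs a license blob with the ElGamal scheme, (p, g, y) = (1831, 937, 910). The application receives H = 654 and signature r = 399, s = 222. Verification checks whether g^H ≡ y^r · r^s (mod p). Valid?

yes

Left side g^H mod p:
Squares mod 1831: 937^1≡937, 937^2≡920, 937^4≡478, 937^8≡1440, 937^16≡908, 937^32≡514, 937^64≡532, 937^128≡1050, 937^256≡238, 937^512≡1714
654 = 512 + 128 + 8 + 4 + 2, so 937^654 ≡ 1714·1050·1440·478·920 ≡ 1509 (mod 1831)
Right side y^r · r^s mod p:
Squares mod 1831: 910^1≡910, 910^2≡488, 910^4≡114, 910^8≡179, 910^16≡914, 910^32≡460, 910^64≡1035, 910^128≡90, 910^256≡776
399 = 256 + 128 + 8 + 4 + 2 + 1, so 910^399 ≡ 776·90·179·114·488·910 ≡ 1736 (mod 1831)
Squares mod 1831: 399^1≡399, 399^2≡1735, 399^4≡61, 399^8≡59, 399^16≡1650, 399^32≡1634, 399^64≡358, 399^128≡1825
222 = 128 + 64 + 16 + 8 + 4 + 2, so 399^222 ≡ 1825·358·1650·59·61·1735 ≡ 1314 (mod 1831)
1736·1314 = 2281104 ≡ 1509 (mod 1831)
1509 ≡ 1509 (mod 1831), so the signature is genuine.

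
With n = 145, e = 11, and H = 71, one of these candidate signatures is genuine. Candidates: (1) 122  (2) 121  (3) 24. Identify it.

2

Candidate 1: Squares mod 145: 122^1≡122, 122^2≡94, 122^4≡136, 122^8≡81; 11 = 8 + 2 + 1, so 122^11 ≡ 81·94·122 ≡ 38 (mod 145)
Candidate 2: Squares mod 145: 121^1≡121, 121^2≡141, 121^4≡16, 121^8≡111; 11 = 8 + 2 + 1, so 121^11 ≡ 111·141·121 ≡ 71 (mod 145)
  → matches H = 71
Candidate 3: Squares mod 145: 24^1≡24, 24^2≡141, 24^4≡16, 24^8≡111; 11 = 8 + 2 + 1, so 24^11 ≡ 111·141·24 ≡ 74 (mod 145)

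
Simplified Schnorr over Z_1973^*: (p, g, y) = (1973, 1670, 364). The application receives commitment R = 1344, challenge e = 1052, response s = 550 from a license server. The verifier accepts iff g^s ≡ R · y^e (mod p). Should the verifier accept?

accept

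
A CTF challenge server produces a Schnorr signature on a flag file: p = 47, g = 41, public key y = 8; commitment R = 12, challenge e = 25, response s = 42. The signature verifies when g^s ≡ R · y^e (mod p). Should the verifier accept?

reject

g^s mod p:
41^2 = 1681 ≡ 36
41^4 ≡ 36^2 = 1296 ≡ 27
41^8 ≡ 27^2 = 729 ≡ 24
41^16 ≡ 24^2 = 576 ≡ 12
41^32 ≡ 12^2 = 144 ≡ 3
42 = 32 + 8 + 2, so 41^42 ≡ 3·24·36 ≡ 7 (mod 47)
R · y^e mod p:
8^2 = 64 ≡ 17
8^4 ≡ 17^2 = 289 ≡ 7
8^8 ≡ 7^2 = 49 ≡ 2
8^16 ≡ 2^2 = 4
25 = 16 + 8 + 1, so 8^25 ≡ 4·2·8 ≡ 17 (mod 47)
12·17 = 204 ≡ 16 (mod 47)
7 ≠ 16; the check fails.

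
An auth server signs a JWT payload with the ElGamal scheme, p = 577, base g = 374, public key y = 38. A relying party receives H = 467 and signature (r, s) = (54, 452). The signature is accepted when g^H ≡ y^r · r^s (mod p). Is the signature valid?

Left side g^H mod p:
374^2 = 139876 ≡ 242
374^4 ≡ 242^2 = 58564 ≡ 287
374^8 ≡ 287^2 = 82369 ≡ 435
374^16 ≡ 435^2 = 189225 ≡ 546
374^32 ≡ 546^2 = 298116 ≡ 384
374^64 ≡ 384^2 = 147456 ≡ 321
374^128 ≡ 321^2 = 103041 ≡ 335
374^256 ≡ 335^2 = 112225 ≡ 287
467 = 256 + 128 + 64 + 16 + 2 + 1, so 374^467 ≡ 287·335·321·546·242·374 ≡ 54 (mod 577)
Right side y^r · r^s mod p:
38^2 = 1444 ≡ 290
38^4 ≡ 290^2 = 84100 ≡ 435
38^8 ≡ 435^2 = 189225 ≡ 546
38^16 ≡ 546^2 = 298116 ≡ 384
38^32 ≡ 384^2 = 147456 ≡ 321
54 = 32 + 16 + 4 + 2, so 38^54 ≡ 321·384·435·290 ≡ 576 (mod 577)
54^2 = 2916 ≡ 31
54^4 ≡ 31^2 = 961 ≡ 384
54^8 ≡ 384^2 = 147456 ≡ 321
54^16 ≡ 321^2 = 103041 ≡ 335
54^32 ≡ 335^2 = 112225 ≡ 287
54^64 ≡ 287^2 = 82369 ≡ 435
54^128 ≡ 435^2 = 189225 ≡ 546
54^256 ≡ 546^2 = 298116 ≡ 384
452 = 256 + 128 + 64 + 4, so 54^452 ≡ 384·546·435·384 ≡ 546 (mod 577)
576·546 = 314496 ≡ 31 (mod 577)
54 ≠ 31, so verification fails.

invalid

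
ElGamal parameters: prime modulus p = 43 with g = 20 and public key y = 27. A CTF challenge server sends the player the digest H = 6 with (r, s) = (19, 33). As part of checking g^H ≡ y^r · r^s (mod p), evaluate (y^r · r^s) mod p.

27^2 = 729 ≡ 41
27^4 ≡ 41^2 = 1681 ≡ 4
27^8 ≡ 4^2 = 16
27^16 ≡ 16^2 = 256 ≡ 41
19 = 16 + 2 + 1, so 27^19 ≡ 41·41·27 ≡ 22 (mod 43)
19^2 = 361 ≡ 17
19^4 ≡ 17^2 = 289 ≡ 31
19^8 ≡ 31^2 = 961 ≡ 15
19^16 ≡ 15^2 = 225 ≡ 10
19^32 ≡ 10^2 = 100 ≡ 14
33 = 32 + 1, so 19^33 ≡ 14·19 ≡ 8 (mod 43)
y^r · r^s ≡ 22·8 = 176 ≡ 4 (mod 43)

4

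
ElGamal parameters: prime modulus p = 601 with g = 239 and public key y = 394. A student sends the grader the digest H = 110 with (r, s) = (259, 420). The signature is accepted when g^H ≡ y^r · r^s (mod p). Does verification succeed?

Left side g^H mod p:
239^2 = 57121 ≡ 26
239^4 ≡ 26^2 = 676 ≡ 75
239^8 ≡ 75^2 = 5625 ≡ 216
239^16 ≡ 216^2 = 46656 ≡ 379
239^32 ≡ 379^2 = 143641 ≡ 2
239^64 ≡ 2^2 = 4
110 = 64 + 32 + 8 + 4 + 2, so 239^110 ≡ 4·2·216·75·26 ≡ 394 (mod 601)
Right side y^r · r^s mod p:
394^2 = 155236 ≡ 178
394^4 ≡ 178^2 = 31684 ≡ 432
394^8 ≡ 432^2 = 186624 ≡ 314
394^16 ≡ 314^2 = 98596 ≡ 32
394^32 ≡ 32^2 = 1024 ≡ 423
394^64 ≡ 423^2 = 178929 ≡ 432
394^128 ≡ 432^2 = 186624 ≡ 314
394^256 ≡ 314^2 = 98596 ≡ 32
259 = 256 + 2 + 1, so 394^259 ≡ 32·178·394 ≡ 90 (mod 601)
259^2 = 67081 ≡ 370
259^4 ≡ 370^2 = 136900 ≡ 473
259^8 ≡ 473^2 = 223729 ≡ 157
259^16 ≡ 157^2 = 24649 ≡ 8
259^32 ≡ 8^2 = 64
259^64 ≡ 64^2 = 4096 ≡ 490
259^128 ≡ 490^2 = 240100 ≡ 301
259^256 ≡ 301^2 = 90601 ≡ 451
420 = 256 + 128 + 32 + 4, so 259^420 ≡ 451·301·64·473 ≡ 178 (mod 601)
90·178 = 16020 ≡ 394 (mod 601)
394 ≡ 394 (mod 601), so the signature is genuine.

passes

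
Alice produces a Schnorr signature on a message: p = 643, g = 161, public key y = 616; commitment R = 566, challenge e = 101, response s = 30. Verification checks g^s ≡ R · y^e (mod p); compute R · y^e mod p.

Squares mod 643: 616^1≡616, 616^2≡86, 616^4≡323, 616^8≡163, 616^16≡206, 616^32≡641, 616^64≡4
101 = 64 + 32 + 4 + 1, so 616^101 ≡ 4·641·323·616 ≡ 324 (mod 643)
R · y^e ≡ 566·324 = 183384 ≡ 129 (mod 643)

129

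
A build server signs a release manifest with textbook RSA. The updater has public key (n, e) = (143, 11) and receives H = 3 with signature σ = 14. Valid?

σ^11 mod 143 = 14
14 ≠ 3, so verification fails.

no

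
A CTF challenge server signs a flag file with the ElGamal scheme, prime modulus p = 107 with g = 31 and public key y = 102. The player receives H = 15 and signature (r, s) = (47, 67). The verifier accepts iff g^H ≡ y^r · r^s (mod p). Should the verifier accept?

Left side g^H mod p:
31^2 = 961 ≡ 105
31^4 ≡ 105^2 = 11025 ≡ 4
31^8 ≡ 4^2 = 16
15 = 8 + 4 + 2 + 1, so 31^15 ≡ 16·4·105·31 ≡ 98 (mod 107)
Right side y^r · r^s mod p:
102^2 = 10404 ≡ 25
102^4 ≡ 25^2 = 625 ≡ 90
102^8 ≡ 90^2 = 8100 ≡ 75
102^16 ≡ 75^2 = 5625 ≡ 61
102^32 ≡ 61^2 = 3721 ≡ 83
47 = 32 + 8 + 4 + 2 + 1, so 102^47 ≡ 83·75·90·25·102 ≡ 36 (mod 107)
47^2 = 2209 ≡ 69
47^4 ≡ 69^2 = 4761 ≡ 53
47^8 ≡ 53^2 = 2809 ≡ 27
47^16 ≡ 27^2 = 729 ≡ 87
47^32 ≡ 87^2 = 7569 ≡ 79
47^64 ≡ 79^2 = 6241 ≡ 35
67 = 64 + 2 + 1, so 47^67 ≡ 35·69·47 ≡ 85 (mod 107)
36·85 = 3060 ≡ 64 (mod 107)
98 ≠ 64, so verification fails.

reject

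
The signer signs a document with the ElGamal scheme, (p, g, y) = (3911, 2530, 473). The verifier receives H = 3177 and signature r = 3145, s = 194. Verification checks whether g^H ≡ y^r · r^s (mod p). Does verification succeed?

Left side g^H mod p:
2530^3177 mod 3911 = 2600
Right side y^r · r^s mod p:
473^3145 mod 3911 = 1765
3145^194 mod 3911 = 1916
1765·1916 = 3381740 ≡ 2636 (mod 3911)
2600 ≠ 2636, so verification fails.

fails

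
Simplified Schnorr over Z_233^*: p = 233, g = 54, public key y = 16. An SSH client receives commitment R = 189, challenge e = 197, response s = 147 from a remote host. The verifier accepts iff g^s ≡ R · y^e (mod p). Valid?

g^s mod p:
54^147 mod 233 = 223
R · y^e mod p:
16^197 mod 233 = 32
189·32 = 6048 ≡ 223 (mod 233)
223 ≡ 223 (mod 233); signature holds.

yes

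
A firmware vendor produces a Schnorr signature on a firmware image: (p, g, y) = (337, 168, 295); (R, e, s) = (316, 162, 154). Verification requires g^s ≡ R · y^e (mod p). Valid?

g^s mod p:
168^2 = 28224 ≡ 253
168^4 ≡ 253^2 = 64009 ≡ 316
168^8 ≡ 316^2 = 99856 ≡ 104
168^16 ≡ 104^2 = 10816 ≡ 32
168^32 ≡ 32^2 = 1024 ≡ 13
168^64 ≡ 13^2 = 169
168^128 ≡ 169^2 = 28561 ≡ 253
154 = 128 + 16 + 8 + 2, so 168^154 ≡ 253·32·104·253 ≡ 208 (mod 337)
R · y^e mod p:
295^2 = 87025 ≡ 79
295^4 ≡ 79^2 = 6241 ≡ 175
295^8 ≡ 175^2 = 30625 ≡ 295
295^16 ≡ 295^2 = 87025 ≡ 79
295^32 ≡ 79^2 = 6241 ≡ 175
295^64 ≡ 175^2 = 30625 ≡ 295
295^128 ≡ 295^2 = 87025 ≡ 79
162 = 128 + 32 + 2, so 295^162 ≡ 79·175·79 ≡ 295 (mod 337)
316·295 = 93220 ≡ 208 (mod 337)
208 ≡ 208 (mod 337); signature holds.

yes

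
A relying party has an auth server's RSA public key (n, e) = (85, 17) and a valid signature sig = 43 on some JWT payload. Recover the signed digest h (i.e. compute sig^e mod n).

43

Squares mod 85: sig^1≡43, sig^2≡64, sig^4≡16, sig^8≡1, sig^16≡1
17 = 16 + 1, so sig^17 ≡ 1·43 ≡ 43 (mod 85)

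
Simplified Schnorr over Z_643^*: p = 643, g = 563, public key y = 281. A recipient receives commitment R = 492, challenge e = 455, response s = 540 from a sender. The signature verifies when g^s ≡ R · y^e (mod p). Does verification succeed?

fails

g^s mod p:
563^540 mod 643 = 16
R · y^e mod p:
281^455 mod 643 = 213
492·213 = 104796 ≡ 630 (mod 643)
16 ≠ 630; the check fails.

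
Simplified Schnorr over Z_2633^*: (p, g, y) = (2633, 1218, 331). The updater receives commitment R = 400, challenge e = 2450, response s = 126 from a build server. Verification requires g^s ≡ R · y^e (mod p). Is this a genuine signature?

forged

g^s mod p:
1218^2 = 1483524 ≡ 1145
1218^4 ≡ 1145^2 = 1311025 ≡ 2424
1218^8 ≡ 2424^2 = 5875776 ≡ 1553
1218^16 ≡ 1553^2 = 2411809 ≡ 2614
1218^32 ≡ 2614^2 = 6832996 ≡ 361
1218^64 ≡ 361^2 = 130321 ≡ 1304
126 = 64 + 32 + 16 + 8 + 4 + 2, so 1218^126 ≡ 1304·361·2614·1553·2424·1145 ≡ 1377 (mod 2633)
R · y^e mod p:
331^2 = 109561 ≡ 1608
331^4 ≡ 1608^2 = 2585664 ≡ 58
331^8 ≡ 58^2 = 3364 ≡ 731
331^16 ≡ 731^2 = 534361 ≡ 2495
331^32 ≡ 2495^2 = 6225025 ≡ 613
331^64 ≡ 613^2 = 375769 ≡ 1883
331^128 ≡ 1883^2 = 3545689 ≡ 1671
331^256 ≡ 1671^2 = 2792241 ≡ 1261
331^512 ≡ 1261^2 = 1590121 ≡ 2422
331^1024 ≡ 2422^2 = 5866084 ≡ 2393
331^2048 ≡ 2393^2 = 5726449 ≡ 2307
2450 = 2048 + 256 + 128 + 16 + 2, so 331^2450 ≡ 2307·1261·1671·2495·1608 ≡ 1109 (mod 2633)
400·1109 = 443600 ≡ 1256 (mod 2633)
1377 ≠ 1256; the check fails.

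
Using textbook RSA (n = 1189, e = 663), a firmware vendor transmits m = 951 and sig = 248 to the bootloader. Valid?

yes

sig^2 ≡ 248^2 = 61504 ≡ 865
sig^4 ≡ 865^2 = 748225 ≡ 344
sig^8 ≡ 344^2 = 118336 ≡ 625
sig^16 ≡ 625^2 = 390625 ≡ 633
sig^32 ≡ 633^2 = 400689 ≡ 1185
sig^64 ≡ 1185^2 = 1404225 ≡ 16
sig^128 ≡ 16^2 = 256
sig^256 ≡ 256^2 = 65536 ≡ 141
sig^512 ≡ 141^2 = 19881 ≡ 857
663 = 512 + 128 + 16 + 4 + 2 + 1, so sig^663 ≡ 857·256·633·344·865·248 ≡ 951 (mod 1189)
Since 951 equals the digest 951, verification succeeds.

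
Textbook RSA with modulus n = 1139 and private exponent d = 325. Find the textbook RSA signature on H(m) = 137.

Squares mod 1139: (H(m))^1≡137, (H(m))^2≡545, (H(m))^4≡885, (H(m))^8≡732, (H(m))^16≡494, (H(m))^32≡290, (H(m))^64≡953, (H(m))^128≡426, (H(m))^256≡375
325 = 256 + 64 + 4 + 1, so (H(m))^325 ≡ 375·953·885·137 ≡ 477 (mod 1139)

477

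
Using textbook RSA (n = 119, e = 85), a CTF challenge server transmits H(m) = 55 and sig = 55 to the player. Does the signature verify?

verifies

Squares mod 119: sig^1≡55, sig^2≡50, sig^4≡1, sig^8≡1, sig^16≡1, sig^32≡1, sig^64≡1
85 = 64 + 16 + 4 + 1, so sig^85 ≡ 1·1·1·55 ≡ 55 (mod 119)
Since 55 equals the digest 55, verification succeeds.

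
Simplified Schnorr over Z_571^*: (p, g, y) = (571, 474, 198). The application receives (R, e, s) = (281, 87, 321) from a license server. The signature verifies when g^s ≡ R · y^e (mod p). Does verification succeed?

passes

g^s mod p:
474^2 = 224676 ≡ 273
474^4 ≡ 273^2 = 74529 ≡ 299
474^8 ≡ 299^2 = 89401 ≡ 325
474^16 ≡ 325^2 = 105625 ≡ 561
474^32 ≡ 561^2 = 314721 ≡ 100
474^64 ≡ 100^2 = 10000 ≡ 293
474^128 ≡ 293^2 = 85849 ≡ 199
474^256 ≡ 199^2 = 39601 ≡ 202
321 = 256 + 64 + 1, so 474^321 ≡ 202·293·474 ≡ 363 (mod 571)
R · y^e mod p:
198^2 = 39204 ≡ 376
198^4 ≡ 376^2 = 141376 ≡ 339
198^8 ≡ 339^2 = 114921 ≡ 150
198^16 ≡ 150^2 = 22500 ≡ 231
198^32 ≡ 231^2 = 53361 ≡ 258
198^64 ≡ 258^2 = 66564 ≡ 328
87 = 64 + 16 + 4 + 2 + 1, so 198^87 ≡ 328·231·339·376·198 ≡ 300 (mod 571)
281·300 = 84300 ≡ 363 (mod 571)
363 ≡ 363 (mod 571); signature holds.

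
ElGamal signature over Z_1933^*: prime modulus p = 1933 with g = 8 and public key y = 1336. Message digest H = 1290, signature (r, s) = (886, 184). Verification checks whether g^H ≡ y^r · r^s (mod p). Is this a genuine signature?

genuine

Left side g^H mod p:
8^2 = 64
8^4 ≡ 64^2 = 4096 ≡ 230
8^8 ≡ 230^2 = 52900 ≡ 709
8^16 ≡ 709^2 = 502681 ≡ 101
8^32 ≡ 101^2 = 10201 ≡ 536
8^64 ≡ 536^2 = 287296 ≡ 1212
8^128 ≡ 1212^2 = 1468944 ≡ 1797
8^256 ≡ 1797^2 = 3229209 ≡ 1099
8^512 ≡ 1099^2 = 1207801 ≡ 1609
8^1024 ≡ 1609^2 = 2588881 ≡ 594
1290 = 1024 + 256 + 8 + 2, so 8^1290 ≡ 594·1099·709·64 ≡ 64 (mod 1933)
Right side y^r · r^s mod p:
1336^2 = 1784896 ≡ 737
1336^4 ≡ 737^2 = 543169 ≡ 1929
1336^8 ≡ 1929^2 = 3721041 ≡ 16
1336^16 ≡ 16^2 = 256
1336^32 ≡ 256^2 = 65536 ≡ 1747
1336^64 ≡ 1747^2 = 3052009 ≡ 1735
1336^128 ≡ 1735^2 = 3010225 ≡ 544
1336^256 ≡ 544^2 = 295936 ≡ 187
1336^512 ≡ 187^2 = 34969 ≡ 175
886 = 512 + 256 + 64 + 32 + 16 + 4 + 2, so 1336^886 ≡ 175·187·1735·1747·256·1929·737 ≡ 1452 (mod 1933)
886^2 = 784996 ≡ 198
886^4 ≡ 198^2 = 39204 ≡ 544
886^8 ≡ 544^2 = 295936 ≡ 187
886^16 ≡ 187^2 = 34969 ≡ 175
886^32 ≡ 175^2 = 30625 ≡ 1630
886^64 ≡ 1630^2 = 2656900 ≡ 958
886^128 ≡ 958^2 = 917764 ≡ 1522
184 = 128 + 32 + 16 + 8, so 886^184 ≡ 1522·1630·175·187 ≡ 458 (mod 1933)
1452·458 = 665016 ≡ 64 (mod 1933)
64 ≡ 64 (mod 1933), so the signature is genuine.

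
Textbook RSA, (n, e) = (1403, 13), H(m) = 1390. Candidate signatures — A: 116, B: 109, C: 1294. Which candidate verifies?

B

Candidate A: Squares mod 1403: 116^1≡116, 116^2≡829, 116^4≡1174, 116^8≡530; 13 = 8 + 4 + 1, so 116^13 ≡ 530·1174·116 ≡ 185 (mod 1403)
Candidate B: Squares mod 1403: 109^1≡109, 109^2≡657, 109^4≡928, 109^8≡1145; 13 = 8 + 4 + 1, so 109^13 ≡ 1145·928·109 ≡ 1390 (mod 1403)
  → matches H(m) = 1390
Candidate C: Squares mod 1403: 1294^1≡1294, 1294^2≡657, 1294^4≡928, 1294^8≡1145; 13 = 8 + 4 + 1, so 1294^13 ≡ 1145·928·1294 ≡ 13 (mod 1403)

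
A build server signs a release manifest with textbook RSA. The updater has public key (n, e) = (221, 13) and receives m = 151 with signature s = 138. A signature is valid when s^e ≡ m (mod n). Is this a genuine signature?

genuine

s^2 ≡ 138^2 = 19044 ≡ 38
s^4 ≡ 38^2 = 1444 ≡ 118
s^8 ≡ 118^2 = 13924 ≡ 1
13 = 8 + 4 + 1, so s^13 ≡ 1·118·138 ≡ 151 (mod 221)
Since 151 equals the digest 151, verification succeeds.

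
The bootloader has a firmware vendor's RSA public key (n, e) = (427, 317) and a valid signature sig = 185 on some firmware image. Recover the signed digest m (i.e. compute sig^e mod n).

166

sig^317 mod 427 = 166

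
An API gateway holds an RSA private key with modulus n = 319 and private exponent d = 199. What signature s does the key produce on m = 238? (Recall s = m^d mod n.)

129

m^2 ≡ 238^2 = 56644 ≡ 181
m^4 ≡ 181^2 = 32761 ≡ 223
m^8 ≡ 223^2 = 49729 ≡ 284
m^16 ≡ 284^2 = 80656 ≡ 268
m^32 ≡ 268^2 = 71824 ≡ 49
m^64 ≡ 49^2 = 2401 ≡ 168
m^128 ≡ 168^2 = 28224 ≡ 152
199 = 128 + 64 + 4 + 2 + 1, so m^199 ≡ 152·168·223·181·238 ≡ 129 (mod 319)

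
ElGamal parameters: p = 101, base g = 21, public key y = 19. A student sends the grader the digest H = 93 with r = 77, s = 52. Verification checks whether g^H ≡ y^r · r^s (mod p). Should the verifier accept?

Left side g^H mod p:
21^2 = 441 ≡ 37
21^4 ≡ 37^2 = 1369 ≡ 56
21^8 ≡ 56^2 = 3136 ≡ 5
21^16 ≡ 5^2 = 25
21^32 ≡ 25^2 = 625 ≡ 19
21^64 ≡ 19^2 = 361 ≡ 58
93 = 64 + 16 + 8 + 4 + 1, so 21^93 ≡ 58·25·5·56·21 ≡ 85 (mod 101)
Right side y^r · r^s mod p:
19^2 = 361 ≡ 58
19^4 ≡ 58^2 = 3364 ≡ 31
19^8 ≡ 31^2 = 961 ≡ 52
19^16 ≡ 52^2 = 2704 ≡ 78
19^32 ≡ 78^2 = 6084 ≡ 24
19^64 ≡ 24^2 = 576 ≡ 71
77 = 64 + 8 + 4 + 1, so 19^77 ≡ 71·52·31·19 ≡ 58 (mod 101)
77^2 = 5929 ≡ 71
77^4 ≡ 71^2 = 5041 ≡ 92
77^8 ≡ 92^2 = 8464 ≡ 81
77^16 ≡ 81^2 = 6561 ≡ 97
77^32 ≡ 97^2 = 9409 ≡ 16
52 = 32 + 16 + 4, so 77^52 ≡ 16·97·92 ≡ 71 (mod 101)
58·71 = 4118 ≡ 78 (mod 101)
85 ≠ 78, so verification fails.

reject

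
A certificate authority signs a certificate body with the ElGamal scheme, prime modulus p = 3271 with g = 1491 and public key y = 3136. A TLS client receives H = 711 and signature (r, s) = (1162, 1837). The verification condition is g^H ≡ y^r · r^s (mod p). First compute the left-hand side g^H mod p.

1491^711 mod 3271 = 909

909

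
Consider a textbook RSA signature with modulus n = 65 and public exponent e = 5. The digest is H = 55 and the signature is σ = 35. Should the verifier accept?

accept

σ^2 ≡ 35^2 = 1225 ≡ 55
σ^4 ≡ 55^2 = 3025 ≡ 35
5 = 4 + 1, so σ^5 ≡ 35·35 ≡ 55 (mod 65)
Since 55 equals the digest 55, verification succeeds.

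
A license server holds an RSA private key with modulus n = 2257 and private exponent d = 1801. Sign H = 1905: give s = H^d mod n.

1905

H^1801 mod 2257 = 1905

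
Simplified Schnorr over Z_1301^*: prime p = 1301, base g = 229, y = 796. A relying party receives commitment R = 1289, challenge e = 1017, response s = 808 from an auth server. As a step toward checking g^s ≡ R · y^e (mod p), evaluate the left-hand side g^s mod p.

Squares mod 1301: 229^1≡229, 229^2≡401, 229^4≡778, 229^8≡319, 229^16≡283, 229^32≡728, 229^64≡477, 229^128≡1155, 229^256≡500, 229^512≡208
808 = 512 + 256 + 32 + 8, so 229^808 ≡ 208·500·728·319 ≡ 1021 (mod 1301)

1021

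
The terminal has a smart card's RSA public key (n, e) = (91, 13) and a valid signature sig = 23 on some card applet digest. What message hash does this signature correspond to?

Squares mod 91: sig^1≡23, sig^2≡74, sig^4≡16, sig^8≡74
13 = 8 + 4 + 1, so sig^13 ≡ 74·16·23 ≡ 23 (mod 91)

23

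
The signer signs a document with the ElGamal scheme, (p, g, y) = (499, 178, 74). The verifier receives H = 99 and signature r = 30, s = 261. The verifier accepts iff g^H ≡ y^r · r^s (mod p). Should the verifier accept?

Left side g^H mod p:
Squares mod 499: 178^1≡178, 178^2≡247, 178^4≡131, 178^8≡195, 178^16≡101, 178^32≡221, 178^64≡438
99 = 64 + 32 + 2 + 1, so 178^99 ≡ 438·221·247·178 ≡ 67 (mod 499)
Right side y^r · r^s mod p:
Squares mod 499: 74^1≡74, 74^2≡486, 74^4≡169, 74^8≡118, 74^16≡451
30 = 16 + 8 + 4 + 2, so 74^30 ≡ 451·118·169·486 ≡ 245 (mod 499)
Squares mod 499: 30^1≡30, 30^2≡401, 30^4≡123, 30^8≡159, 30^16≡331, 30^32≡280, 30^64≡57, 30^128≡255, 30^256≡155
261 = 256 + 4 + 1, so 30^261 ≡ 155·123·30 ≡ 96 (mod 499)
245·96 = 23520 ≡ 67 (mod 499)
67 ≡ 67 (mod 499), so the signature is genuine.

accept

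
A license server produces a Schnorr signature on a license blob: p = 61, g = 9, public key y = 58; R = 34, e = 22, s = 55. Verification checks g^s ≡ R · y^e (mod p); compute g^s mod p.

9^2 = 81 ≡ 20
9^4 ≡ 20^2 = 400 ≡ 34
9^8 ≡ 34^2 = 1156 ≡ 58
9^16 ≡ 58^2 = 3364 ≡ 9
9^32 ≡ 9^2 = 81 ≡ 20
55 = 32 + 16 + 4 + 2 + 1, so 9^55 ≡ 20·9·34·20·9 ≡ 1 (mod 61)

1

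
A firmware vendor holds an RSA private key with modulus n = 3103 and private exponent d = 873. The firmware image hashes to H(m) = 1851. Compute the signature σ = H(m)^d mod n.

1486

(H(m))^2 ≡ 1851^2 = 3426201 ≡ 489
(H(m))^4 ≡ 489^2 = 239121 ≡ 190
(H(m))^8 ≡ 190^2 = 36100 ≡ 1967
(H(m))^16 ≡ 1967^2 = 3869089 ≡ 2751
(H(m))^32 ≡ 2751^2 = 7568001 ≡ 2887
(H(m))^64 ≡ 2887^2 = 8334769 ≡ 111
(H(m))^128 ≡ 111^2 = 12321 ≡ 3012
(H(m))^256 ≡ 3012^2 = 9072144 ≡ 2075
(H(m))^512 ≡ 2075^2 = 4305625 ≡ 1764
873 = 512 + 256 + 64 + 32 + 8 + 1, so (H(m))^873 ≡ 1764·2075·111·2887·1967·1851 ≡ 1486 (mod 3103)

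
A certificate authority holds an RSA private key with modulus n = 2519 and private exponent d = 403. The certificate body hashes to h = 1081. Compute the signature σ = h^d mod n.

676

h^403 mod 2519 = 676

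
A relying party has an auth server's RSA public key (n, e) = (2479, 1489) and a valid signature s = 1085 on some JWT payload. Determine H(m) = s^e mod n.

s^1489 mod 2479 = 2125

2125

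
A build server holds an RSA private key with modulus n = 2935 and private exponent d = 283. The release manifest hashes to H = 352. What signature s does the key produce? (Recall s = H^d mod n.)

H^2 ≡ 352^2 = 123904 ≡ 634
H^4 ≡ 634^2 = 401956 ≡ 2796
H^8 ≡ 2796^2 = 7817616 ≡ 1711
H^16 ≡ 1711^2 = 2927521 ≡ 1326
H^32 ≡ 1326^2 = 1758276 ≡ 211
H^64 ≡ 211^2 = 44521 ≡ 496
H^128 ≡ 496^2 = 246016 ≡ 2411
H^256 ≡ 2411^2 = 5812921 ≡ 1621
283 = 256 + 16 + 8 + 2 + 1, so H^283 ≡ 1621·1326·1711·634·352 ≡ 293 (mod 2935)

293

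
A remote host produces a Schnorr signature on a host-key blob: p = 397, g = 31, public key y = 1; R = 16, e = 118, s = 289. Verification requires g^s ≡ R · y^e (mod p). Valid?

yes

g^s mod p:
31^289 mod 397 = 16
R · y^e mod p:
1^118 mod 397 = 1
16·1 = 16 ≡ 16 (mod 397)
16 ≡ 16 (mod 397); signature holds.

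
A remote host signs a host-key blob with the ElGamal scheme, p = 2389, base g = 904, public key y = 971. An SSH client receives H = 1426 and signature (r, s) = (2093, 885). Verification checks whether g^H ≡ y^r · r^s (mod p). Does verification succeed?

fails

Left side g^H mod p:
904^2 = 817216 ≡ 178
904^4 ≡ 178^2 = 31684 ≡ 627
904^8 ≡ 627^2 = 393129 ≡ 1333
904^16 ≡ 1333^2 = 1776889 ≡ 1862
904^32 ≡ 1862^2 = 3467044 ≡ 605
904^64 ≡ 605^2 = 366025 ≡ 508
904^128 ≡ 508^2 = 258064 ≡ 52
904^256 ≡ 52^2 = 2704 ≡ 315
904^512 ≡ 315^2 = 99225 ≡ 1276
904^1024 ≡ 1276^2 = 1628176 ≡ 1267
1426 = 1024 + 256 + 128 + 16 + 2, so 904^1426 ≡ 1267·315·52·1862·178 ≡ 767 (mod 2389)
Right side y^r · r^s mod p:
971^2 = 942841 ≡ 1575
971^4 ≡ 1575^2 = 2480625 ≡ 843
971^8 ≡ 843^2 = 710649 ≡ 1116
971^16 ≡ 1116^2 = 1245456 ≡ 787
971^32 ≡ 787^2 = 619369 ≡ 618
971^64 ≡ 618^2 = 381924 ≡ 2073
971^128 ≡ 2073^2 = 4297329 ≡ 1907
971^256 ≡ 1907^2 = 3636649 ≡ 591
971^512 ≡ 591^2 = 349281 ≡ 487
971^1024 ≡ 487^2 = 237169 ≡ 658
971^2048 ≡ 658^2 = 432964 ≡ 555
2093 = 2048 + 32 + 8 + 4 + 1, so 971^2093 ≡ 555·618·1116·843·971 ≡ 1440 (mod 2389)
2093^2 = 4380649 ≡ 1612
2093^4 ≡ 1612^2 = 2598544 ≡ 1701
2093^8 ≡ 1701^2 = 2893401 ≡ 322
2093^16 ≡ 322^2 = 103684 ≡ 957
2093^32 ≡ 957^2 = 915849 ≡ 862
2093^64 ≡ 862^2 = 743044 ≡ 65
2093^128 ≡ 65^2 = 4225 ≡ 1836
2093^256 ≡ 1836^2 = 3370896 ≡ 17
2093^512 ≡ 17^2 = 289
885 = 512 + 256 + 64 + 32 + 16 + 4 + 1, so 2093^885 ≡ 289·17·65·862·957·1701·2093 ≡ 1971 (mod 2389)
1440·1971 = 2838240 ≡ 108 (mod 2389)
767 ≠ 108, so verification fails.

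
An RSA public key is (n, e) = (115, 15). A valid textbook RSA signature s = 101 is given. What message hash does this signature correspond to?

6

s^2 ≡ 101^2 = 10201 ≡ 81
s^4 ≡ 81^2 = 6561 ≡ 6
s^8 ≡ 6^2 = 36
15 = 8 + 4 + 2 + 1, so s^15 ≡ 36·6·81·101 ≡ 6 (mod 115)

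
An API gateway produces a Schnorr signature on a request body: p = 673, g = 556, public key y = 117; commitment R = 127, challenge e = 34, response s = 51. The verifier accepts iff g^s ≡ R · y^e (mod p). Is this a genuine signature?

g^s mod p:
556^2 = 309136 ≡ 229
556^4 ≡ 229^2 = 52441 ≡ 620
556^8 ≡ 620^2 = 384400 ≡ 117
556^16 ≡ 117^2 = 13689 ≡ 229
556^32 ≡ 229^2 = 52441 ≡ 620
51 = 32 + 16 + 2 + 1, so 556^51 ≡ 620·229·229·556 ≡ 444 (mod 673)
R · y^e mod p:
117^2 = 13689 ≡ 229
117^4 ≡ 229^2 = 52441 ≡ 620
117^8 ≡ 620^2 = 384400 ≡ 117
117^16 ≡ 117^2 = 13689 ≡ 229
117^32 ≡ 229^2 = 52441 ≡ 620
34 = 32 + 2, so 117^34 ≡ 620·229 ≡ 650 (mod 673)
127·650 = 82550 ≡ 444 (mod 673)
444 ≡ 444 (mod 673); signature holds.

genuine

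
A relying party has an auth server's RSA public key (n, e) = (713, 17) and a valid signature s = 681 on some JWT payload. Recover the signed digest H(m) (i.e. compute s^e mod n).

s^2 ≡ 681^2 = 463761 ≡ 311
s^4 ≡ 311^2 = 96721 ≡ 466
s^8 ≡ 466^2 = 217156 ≡ 404
s^16 ≡ 404^2 = 163216 ≡ 652
17 = 16 + 1, so s^17 ≡ 652·681 ≡ 526 (mod 713)

526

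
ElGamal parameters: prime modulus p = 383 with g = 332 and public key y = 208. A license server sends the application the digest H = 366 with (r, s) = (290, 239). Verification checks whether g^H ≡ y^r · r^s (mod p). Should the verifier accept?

Left side g^H mod p:
Squares mod 383: 332^1≡332, 332^2≡303, 332^4≡272, 332^8≡65, 332^16≡12, 332^32≡144, 332^64≡54, 332^128≡235, 332^256≡73
366 = 256 + 64 + 32 + 8 + 4 + 2, so 332^366 ≡ 73·54·144·65·272·303 ≡ 32 (mod 383)
Right side y^r · r^s mod p:
Squares mod 383: 208^1≡208, 208^2≡368, 208^4≡225, 208^8≡69, 208^16≡165, 208^32≡32, 208^64≡258, 208^128≡305, 208^256≡339
290 = 256 + 32 + 2, so 208^290 ≡ 339·32·368 ≡ 55 (mod 383)
Squares mod 383: 290^1≡290, 290^2≡223, 290^4≡322, 290^8≡274, 290^16≡8, 290^32≡64, 290^64≡266, 290^128≡284
239 = 128 + 64 + 32 + 8 + 4 + 2 + 1, so 290^239 ≡ 284·266·64·274·322·223·290 ≡ 254 (mod 383)
55·254 = 13970 ≡ 182 (mod 383)
32 ≠ 182, so verification fails.

reject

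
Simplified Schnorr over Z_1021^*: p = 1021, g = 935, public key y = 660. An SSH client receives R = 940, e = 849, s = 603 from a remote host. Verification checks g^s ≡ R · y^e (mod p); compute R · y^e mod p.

586

660^2 = 435600 ≡ 654
660^4 ≡ 654^2 = 427716 ≡ 938
660^8 ≡ 938^2 = 879844 ≡ 763
660^16 ≡ 763^2 = 582169 ≡ 199
660^32 ≡ 199^2 = 39601 ≡ 803
660^64 ≡ 803^2 = 644809 ≡ 558
660^128 ≡ 558^2 = 311364 ≡ 980
660^256 ≡ 980^2 = 960400 ≡ 660
660^512 ≡ 660^2 = 435600 ≡ 654
849 = 512 + 256 + 64 + 16 + 1, so 660^849 ≡ 654·660·558·199·660 ≡ 81 (mod 1021)
R · y^e ≡ 940·81 = 76140 ≡ 586 (mod 1021)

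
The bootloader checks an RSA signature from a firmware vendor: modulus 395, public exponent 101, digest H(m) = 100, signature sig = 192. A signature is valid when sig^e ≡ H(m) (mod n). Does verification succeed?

fails

sig^2 ≡ 192^2 = 36864 ≡ 129
sig^4 ≡ 129^2 = 16641 ≡ 51
sig^8 ≡ 51^2 = 2601 ≡ 231
sig^16 ≡ 231^2 = 53361 ≡ 36
sig^32 ≡ 36^2 = 1296 ≡ 111
sig^64 ≡ 111^2 = 12321 ≡ 76
101 = 64 + 32 + 4 + 1, so sig^101 ≡ 76·111·51·192 ≡ 147 (mod 395)
The recovered value 147 does not match the digest 100.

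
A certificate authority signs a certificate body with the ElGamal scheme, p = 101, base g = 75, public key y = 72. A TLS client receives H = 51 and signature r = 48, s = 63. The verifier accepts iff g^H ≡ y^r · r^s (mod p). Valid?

Left side g^H mod p:
Squares mod 101: 75^1≡75, 75^2≡70, 75^4≡52, 75^8≡78, 75^16≡24, 75^32≡71
51 = 32 + 16 + 2 + 1, so 75^51 ≡ 71·24·70·75 ≡ 26 (mod 101)
Right side y^r · r^s mod p:
Squares mod 101: 72^1≡72, 72^2≡33, 72^4≡79, 72^8≡80, 72^16≡37, 72^32≡56
48 = 32 + 16, so 72^48 ≡ 56·37 ≡ 52 (mod 101)
Squares mod 101: 48^1≡48, 48^2≡82, 48^4≡58, 48^8≡31, 48^16≡52, 48^32≡78
63 = 32 + 16 + 8 + 4 + 2 + 1, so 48^63 ≡ 78·52·31·58·82·48 ≡ 51 (mod 101)
52·51 = 2652 ≡ 26 (mod 101)
26 ≡ 26 (mod 101), so the signature is genuine.

yes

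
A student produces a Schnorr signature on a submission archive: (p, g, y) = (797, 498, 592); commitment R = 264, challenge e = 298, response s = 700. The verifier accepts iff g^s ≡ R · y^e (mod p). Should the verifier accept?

accept

g^s mod p:
Squares mod 797: 498^1≡498, 498^2≡137, 498^4≡438, 498^8≡564, 498^16≡93, 498^32≡679, 498^64≡375, 498^128≡353, 498^256≡277, 498^512≡217
700 = 512 + 128 + 32 + 16 + 8 + 4, so 498^700 ≡ 217·353·679·93·564·438 ≡ 169 (mod 797)
R · y^e mod p:
Squares mod 797: 592^1≡592, 592^2≡581, 592^4≡430, 592^8≡793, 592^16≡16, 592^32≡256, 592^64≡182, 592^128≡447, 592^256≡559
298 = 256 + 32 + 8 + 2, so 592^298 ≡ 559·256·793·581 ≡ 58 (mod 797)
264·58 = 15312 ≡ 169 (mod 797)
169 ≡ 169 (mod 797); signature holds.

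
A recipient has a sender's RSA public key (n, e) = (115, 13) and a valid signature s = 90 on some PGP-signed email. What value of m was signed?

65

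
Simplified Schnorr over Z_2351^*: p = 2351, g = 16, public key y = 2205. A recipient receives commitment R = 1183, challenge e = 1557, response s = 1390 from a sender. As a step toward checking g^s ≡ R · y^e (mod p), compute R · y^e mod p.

2278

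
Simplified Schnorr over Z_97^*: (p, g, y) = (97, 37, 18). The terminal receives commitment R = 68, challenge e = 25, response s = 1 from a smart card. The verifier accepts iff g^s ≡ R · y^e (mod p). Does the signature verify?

g^s mod p:
37^1 mod 97 = 37
R · y^e mod p:
Squares mod 97: 18^1≡18, 18^2≡33, 18^4≡22, 18^8≡96, 18^16≡1
25 = 16 + 8 + 1, so 18^25 ≡ 1·96·18 ≡ 79 (mod 97)
68·79 = 5372 ≡ 37 (mod 97)
37 ≡ 37 (mod 97); signature holds.

verifies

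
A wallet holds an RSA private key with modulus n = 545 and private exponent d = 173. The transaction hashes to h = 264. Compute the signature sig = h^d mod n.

64

h^2 ≡ 264^2 = 69696 ≡ 481
h^4 ≡ 481^2 = 231361 ≡ 281
h^8 ≡ 281^2 = 78961 ≡ 481
h^16 ≡ 481^2 = 231361 ≡ 281
h^32 ≡ 281^2 = 78961 ≡ 481
h^64 ≡ 481^2 = 231361 ≡ 281
h^128 ≡ 281^2 = 78961 ≡ 481
173 = 128 + 32 + 8 + 4 + 1, so h^173 ≡ 481·481·481·281·264 ≡ 64 (mod 545)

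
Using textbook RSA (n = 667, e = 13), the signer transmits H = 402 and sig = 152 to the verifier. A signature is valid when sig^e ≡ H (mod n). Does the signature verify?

verifies

sig^2 ≡ 152^2 = 23104 ≡ 426
sig^4 ≡ 426^2 = 181476 ≡ 52
sig^8 ≡ 52^2 = 2704 ≡ 36
13 = 8 + 4 + 1, so sig^13 ≡ 36·52·152 ≡ 402 (mod 667)
402 = H, so the signature checks out.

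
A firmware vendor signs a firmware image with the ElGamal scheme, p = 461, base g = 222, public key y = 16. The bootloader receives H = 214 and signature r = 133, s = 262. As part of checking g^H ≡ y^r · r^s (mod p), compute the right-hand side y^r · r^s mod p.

104

16^133 mod 461 = 215
133^262 mod 461 = 142
y^r · r^s ≡ 215·142 = 30530 ≡ 104 (mod 461)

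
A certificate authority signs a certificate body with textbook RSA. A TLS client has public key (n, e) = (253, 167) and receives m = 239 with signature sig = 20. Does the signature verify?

sig^167 mod 253 = 37
sig^167 mod 253 = 37, but m = 239.

does not verify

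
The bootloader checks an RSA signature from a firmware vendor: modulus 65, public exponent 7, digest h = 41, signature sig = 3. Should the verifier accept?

sig^2 ≡ 3^2 = 9
sig^4 ≡ 9^2 = 81 ≡ 16
7 = 4 + 2 + 1, so sig^7 ≡ 16·9·3 ≡ 42 (mod 65)
42 ≠ 41, so verification fails.

reject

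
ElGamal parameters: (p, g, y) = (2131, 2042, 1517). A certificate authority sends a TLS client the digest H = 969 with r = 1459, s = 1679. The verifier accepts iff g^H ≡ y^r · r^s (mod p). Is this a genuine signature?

Left side g^H mod p:
2042^969 mod 2131 = 508
Right side y^r · r^s mod p:
1517^1459 mod 2131 = 1462
1459^1679 mod 2131 = 1083
1462·1083 = 1583346 ≡ 13 (mod 2131)
508 ≠ 13, so verification fails.

forged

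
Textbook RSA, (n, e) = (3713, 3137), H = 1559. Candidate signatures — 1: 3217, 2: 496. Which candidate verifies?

Candidate 1: 3217^3137 mod 3713 = 1559
  → matches H = 1559
Candidate 2: 496^3137 mod 3713 = 2154

1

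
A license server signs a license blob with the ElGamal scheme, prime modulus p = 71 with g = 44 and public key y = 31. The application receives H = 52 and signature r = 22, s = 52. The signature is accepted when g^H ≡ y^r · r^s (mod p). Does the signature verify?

verifies

Left side g^H mod p:
44^2 = 1936 ≡ 19
44^4 ≡ 19^2 = 361 ≡ 6
44^8 ≡ 6^2 = 36
44^16 ≡ 36^2 = 1296 ≡ 18
44^32 ≡ 18^2 = 324 ≡ 40
52 = 32 + 16 + 4, so 44^52 ≡ 40·18·6 ≡ 60 (mod 71)
Right side y^r · r^s mod p:
31^2 = 961 ≡ 38
31^4 ≡ 38^2 = 1444 ≡ 24
31^8 ≡ 24^2 = 576 ≡ 8
31^16 ≡ 8^2 = 64
22 = 16 + 4 + 2, so 31^22 ≡ 64·24·38 ≡ 6 (mod 71)
22^2 = 484 ≡ 58
22^4 ≡ 58^2 = 3364 ≡ 27
22^8 ≡ 27^2 = 729 ≡ 19
22^16 ≡ 19^2 = 361 ≡ 6
22^32 ≡ 6^2 = 36
52 = 32 + 16 + 4, so 22^52 ≡ 36·6·27 ≡ 10 (mod 71)
6·10 = 60 ≡ 60 (mod 71)
60 ≡ 60 (mod 71), so the signature is genuine.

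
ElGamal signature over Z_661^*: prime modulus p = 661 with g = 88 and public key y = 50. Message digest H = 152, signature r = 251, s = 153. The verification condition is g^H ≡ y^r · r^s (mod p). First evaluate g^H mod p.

647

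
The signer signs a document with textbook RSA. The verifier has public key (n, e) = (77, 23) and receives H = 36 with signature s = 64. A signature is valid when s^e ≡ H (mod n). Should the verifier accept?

s^23 mod 77 = 36
36 = H, so the signature checks out.

accept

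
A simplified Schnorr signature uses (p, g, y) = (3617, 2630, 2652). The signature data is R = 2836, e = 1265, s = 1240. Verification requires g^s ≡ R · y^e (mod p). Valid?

g^s mod p:
Squares mod 3617: 2630^1≡2630, 2630^2≡1196, 2630^4≡1701, 2630^8≡3418, 2630^16≡3431, 2630^32≡2043, 2630^64≡3448, 2630^128≡3242, 2630^256≡3179, 2630^512≡143, 2630^1024≡2364
1240 = 1024 + 128 + 64 + 16 + 8, so 2630^1240 ≡ 2364·3242·3448·3431·3418 ≡ 2490 (mod 3617)
R · y^e mod p:
Squares mod 3617: 2652^1≡2652, 2652^2≡1656, 2652^4≡650, 2652^8≡2928, 2652^16≡894, 2652^32≡3496, 2652^64≡173, 2652^128≡993, 2652^256≡2225, 2652^512≡2569, 2652^1024≡2353
1265 = 1024 + 128 + 64 + 32 + 16 + 1, so 2652^1265 ≡ 2353·993·173·3496·894·2652 ≡ 3197 (mod 3617)
2836·3197 = 9066692 ≡ 2490 (mod 3617)
2490 ≡ 2490 (mod 3617); signature holds.

yes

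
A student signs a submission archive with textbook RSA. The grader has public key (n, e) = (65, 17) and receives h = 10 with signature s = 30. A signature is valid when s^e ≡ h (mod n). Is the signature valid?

s^2 ≡ 30^2 = 900 ≡ 55
s^4 ≡ 55^2 = 3025 ≡ 35
s^8 ≡ 35^2 = 1225 ≡ 55
s^16 ≡ 55^2 = 3025 ≡ 35
17 = 16 + 1, so s^17 ≡ 35·30 ≡ 10 (mod 65)
Since 10 equals the digest 10, verification succeeds.

valid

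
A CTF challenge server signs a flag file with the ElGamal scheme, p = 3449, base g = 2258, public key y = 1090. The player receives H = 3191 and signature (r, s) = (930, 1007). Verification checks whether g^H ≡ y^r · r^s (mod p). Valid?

Left side g^H mod p:
2258^2 = 5098564 ≡ 942
2258^4 ≡ 942^2 = 887364 ≡ 971
2258^8 ≡ 971^2 = 942841 ≡ 1264
2258^16 ≡ 1264^2 = 1597696 ≡ 809
2258^32 ≡ 809^2 = 654481 ≡ 2620
2258^64 ≡ 2620^2 = 6864400 ≡ 890
2258^128 ≡ 890^2 = 792100 ≡ 2279
2258^256 ≡ 2279^2 = 5193841 ≡ 3096
2258^512 ≡ 3096^2 = 9585216 ≡ 445
2258^1024 ≡ 445^2 = 198025 ≡ 1432
2258^2048 ≡ 1432^2 = 2050624 ≡ 1918
3191 = 2048 + 1024 + 64 + 32 + 16 + 4 + 2 + 1, so 2258^3191 ≡ 1918·1432·890·2620·809·971·942·2258 ≡ 2322 (mod 3449)
Right side y^r · r^s mod p:
1090^2 = 1188100 ≡ 1644
1090^4 ≡ 1644^2 = 2702736 ≡ 2169
1090^8 ≡ 2169^2 = 4704561 ≡ 125
1090^16 ≡ 125^2 = 15625 ≡ 1829
1090^32 ≡ 1829^2 = 3345241 ≡ 3160
1090^64 ≡ 3160^2 = 9985600 ≡ 745
1090^128 ≡ 745^2 = 555025 ≡ 3185
1090^256 ≡ 3185^2 = 10144225 ≡ 716
1090^512 ≡ 716^2 = 512656 ≡ 2204
930 = 512 + 256 + 128 + 32 + 2, so 1090^930 ≡ 2204·716·3185·3160·1644 ≡ 767 (mod 3449)
930^2 = 864900 ≡ 2650
930^4 ≡ 2650^2 = 7022500 ≡ 336
930^8 ≡ 336^2 = 112896 ≡ 2528
930^16 ≡ 2528^2 = 6390784 ≡ 3236
930^32 ≡ 3236^2 = 10471696 ≡ 532
930^64 ≡ 532^2 = 283024 ≡ 206
930^128 ≡ 206^2 = 42436 ≡ 1048
930^256 ≡ 1048^2 = 1098304 ≡ 1522
930^512 ≡ 1522^2 = 2316484 ≡ 2205
1007 = 512 + 256 + 128 + 64 + 32 + 8 + 4 + 2 + 1, so 930^1007 ≡ 2205·1522·1048·206·532·2528·336·2650·930 ≡ 2800 (mod 3449)
767·2800 = 2147600 ≡ 2322 (mod 3449)
2322 ≡ 2322 (mod 3449), so the signature is genuine.

yes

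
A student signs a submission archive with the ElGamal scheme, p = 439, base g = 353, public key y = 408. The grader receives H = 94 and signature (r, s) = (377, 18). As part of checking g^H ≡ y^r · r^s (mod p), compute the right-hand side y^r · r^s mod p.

104

Squares mod 439: 408^1≡408, 408^2≡83, 408^4≡304, 408^8≡226, 408^16≡152, 408^32≡276, 408^64≡229, 408^128≡200, 408^256≡51
377 = 256 + 64 + 32 + 16 + 8 + 1, so 408^377 ≡ 51·229·276·152·226·408 ≡ 353 (mod 439)
Squares mod 439: 377^1≡377, 377^2≡332, 377^4≡35, 377^8≡347, 377^16≡123
18 = 16 + 2, so 377^18 ≡ 123·332 ≡ 9 (mod 439)
y^r · r^s ≡ 353·9 = 3177 ≡ 104 (mod 439)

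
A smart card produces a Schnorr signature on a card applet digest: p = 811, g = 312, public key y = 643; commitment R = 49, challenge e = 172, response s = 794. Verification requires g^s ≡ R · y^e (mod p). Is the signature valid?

g^s mod p:
312^2 = 97344 ≡ 24
312^4 ≡ 24^2 = 576
312^8 ≡ 576^2 = 331776 ≡ 77
312^16 ≡ 77^2 = 5929 ≡ 252
312^32 ≡ 252^2 = 63504 ≡ 246
312^64 ≡ 246^2 = 60516 ≡ 502
312^128 ≡ 502^2 = 252004 ≡ 594
312^256 ≡ 594^2 = 352836 ≡ 51
312^512 ≡ 51^2 = 2601 ≡ 168
794 = 512 + 256 + 16 + 8 + 2, so 312^794 ≡ 168·51·252·77·24 ≡ 634 (mod 811)
R · y^e mod p:
643^2 = 413449 ≡ 650
643^4 ≡ 650^2 = 422500 ≡ 780
643^8 ≡ 780^2 = 608400 ≡ 150
643^16 ≡ 150^2 = 22500 ≡ 603
643^32 ≡ 603^2 = 363609 ≡ 281
643^64 ≡ 281^2 = 78961 ≡ 294
643^128 ≡ 294^2 = 86436 ≡ 470
172 = 128 + 32 + 8 + 4, so 643^172 ≡ 470·281·150·780 ≡ 195 (mod 811)
49·195 = 9555 ≡ 634 (mod 811)
634 ≡ 634 (mod 811); signature holds.

valid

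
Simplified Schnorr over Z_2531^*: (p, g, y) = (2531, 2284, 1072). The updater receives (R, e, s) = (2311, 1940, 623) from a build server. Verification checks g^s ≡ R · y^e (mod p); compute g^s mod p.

2284^2 = 5216656 ≡ 265
2284^4 ≡ 265^2 = 70225 ≡ 1888
2284^8 ≡ 1888^2 = 3564544 ≡ 896
2284^16 ≡ 896^2 = 802816 ≡ 489
2284^32 ≡ 489^2 = 239121 ≡ 1207
2284^64 ≡ 1207^2 = 1456849 ≡ 1524
2284^128 ≡ 1524^2 = 2322576 ≡ 1649
2284^256 ≡ 1649^2 = 2719201 ≡ 907
2284^512 ≡ 907^2 = 822649 ≡ 74
623 = 512 + 64 + 32 + 8 + 4 + 2 + 1, so 2284^623 ≡ 74·1524·1207·896·1888·265·2284 ≡ 349 (mod 2531)

349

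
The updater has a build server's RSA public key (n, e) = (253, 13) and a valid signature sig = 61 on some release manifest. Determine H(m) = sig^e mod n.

51

sig^2 ≡ 61^2 = 3721 ≡ 179
sig^4 ≡ 179^2 = 32041 ≡ 163
sig^8 ≡ 163^2 = 26569 ≡ 4
13 = 8 + 4 + 1, so sig^13 ≡ 4·163·61 ≡ 51 (mod 253)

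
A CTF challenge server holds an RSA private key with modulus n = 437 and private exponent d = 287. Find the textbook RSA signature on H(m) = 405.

244

(H(m))^287 mod 437 = 244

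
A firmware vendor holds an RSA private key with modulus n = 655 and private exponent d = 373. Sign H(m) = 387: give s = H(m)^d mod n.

(H(m))^2 ≡ 387^2 = 149769 ≡ 429
(H(m))^4 ≡ 429^2 = 184041 ≡ 641
(H(m))^8 ≡ 641^2 = 410881 ≡ 196
(H(m))^16 ≡ 196^2 = 38416 ≡ 426
(H(m))^32 ≡ 426^2 = 181476 ≡ 41
(H(m))^64 ≡ 41^2 = 1681 ≡ 371
(H(m))^128 ≡ 371^2 = 137641 ≡ 91
(H(m))^256 ≡ 91^2 = 8281 ≡ 421
373 = 256 + 64 + 32 + 16 + 4 + 1, so (H(m))^373 ≡ 421·371·41·426·641·387 ≡ 567 (mod 655)

567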